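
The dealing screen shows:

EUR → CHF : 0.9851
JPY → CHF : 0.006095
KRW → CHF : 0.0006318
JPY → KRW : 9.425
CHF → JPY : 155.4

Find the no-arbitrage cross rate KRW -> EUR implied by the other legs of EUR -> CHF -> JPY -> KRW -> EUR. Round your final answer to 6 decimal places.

0.000693

Known legs of the cycle: 0.9851 × 155.4 × 9.425 = 1442.8217895
For no arbitrage the full-cycle product must be 1, so the missing rate is 1 / 1442.8217895 ≈ 0.00069309.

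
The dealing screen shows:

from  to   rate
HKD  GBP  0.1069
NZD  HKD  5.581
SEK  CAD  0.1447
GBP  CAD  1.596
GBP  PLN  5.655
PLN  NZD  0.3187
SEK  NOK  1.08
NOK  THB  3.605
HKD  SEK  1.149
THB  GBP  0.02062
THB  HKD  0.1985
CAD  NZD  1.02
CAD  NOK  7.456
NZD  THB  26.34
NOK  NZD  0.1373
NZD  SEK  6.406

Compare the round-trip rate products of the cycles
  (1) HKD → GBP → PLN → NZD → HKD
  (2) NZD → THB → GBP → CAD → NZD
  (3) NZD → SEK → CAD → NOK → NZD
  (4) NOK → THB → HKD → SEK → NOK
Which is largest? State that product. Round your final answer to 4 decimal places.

(1) 0.1069 × 5.655 × 0.3187 × 5.581 = 1.07524
(2) 26.34 × 0.02062 × 1.596 × 1.02 = 0.88417
(3) 6.406 × 0.1447 × 7.456 × 0.1373 = 0.94893
(4) 3.605 × 0.1985 × 1.149 × 1.08 = 0.88799
Highest is cycle (1) at 1.0752 (>1, arbitrage).

1.0752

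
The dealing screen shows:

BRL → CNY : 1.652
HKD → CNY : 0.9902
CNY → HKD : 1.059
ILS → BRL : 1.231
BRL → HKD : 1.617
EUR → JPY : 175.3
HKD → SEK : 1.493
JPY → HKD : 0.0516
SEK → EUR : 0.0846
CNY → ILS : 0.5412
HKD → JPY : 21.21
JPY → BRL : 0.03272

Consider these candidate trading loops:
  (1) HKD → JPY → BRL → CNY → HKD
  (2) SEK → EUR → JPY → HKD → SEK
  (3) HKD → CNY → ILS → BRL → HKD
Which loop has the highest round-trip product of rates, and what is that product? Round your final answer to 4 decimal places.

(1) 21.21 × 0.03272 × 1.652 × 1.059 = 1.21412
(2) 0.0846 × 175.3 × 0.0516 × 1.493 = 1.14251
(3) 0.9902 × 0.5412 × 1.231 × 1.617 = 1.06672
Highest is cycle (1) at 1.2141 (>1, arbitrage).

1.2141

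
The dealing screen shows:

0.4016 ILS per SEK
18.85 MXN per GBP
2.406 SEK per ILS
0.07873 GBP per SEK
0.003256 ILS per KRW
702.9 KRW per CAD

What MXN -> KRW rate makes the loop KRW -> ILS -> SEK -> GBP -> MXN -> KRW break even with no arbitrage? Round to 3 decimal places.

Known legs of the cycle: 0.003256 × 2.406 × 0.07873 × 18.85 = 0.011626034977128
For no arbitrage the full-cycle product must be 1, so the missing rate is 1 / 0.011626034977128 ≈ 86.01385.

86.014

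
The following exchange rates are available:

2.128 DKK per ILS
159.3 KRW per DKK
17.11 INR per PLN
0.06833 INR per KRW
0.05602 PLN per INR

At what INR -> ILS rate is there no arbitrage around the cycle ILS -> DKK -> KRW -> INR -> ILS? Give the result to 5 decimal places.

0.04317

Known legs of the cycle: 2.128 × 159.3 × 0.06833 = 23.163214032
For no arbitrage the full-cycle product must be 1, so the missing rate is 1 / 23.163214032 ≈ 0.0431719.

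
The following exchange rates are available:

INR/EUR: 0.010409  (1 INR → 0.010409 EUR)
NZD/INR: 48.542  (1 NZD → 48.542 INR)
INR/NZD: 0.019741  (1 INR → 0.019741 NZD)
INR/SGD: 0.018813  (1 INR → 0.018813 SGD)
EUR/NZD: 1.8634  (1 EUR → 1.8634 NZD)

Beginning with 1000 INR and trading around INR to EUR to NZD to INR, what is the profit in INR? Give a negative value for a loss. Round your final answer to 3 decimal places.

-58.473

1000 INR × 0.010409 = 10.409 EUR
10.409 EUR × 1.8634 = 19.3961306 NZD
19.3961306 NZD × 48.542 = 941.5269715852 INR
Net change: 941.5269715852 − 1000 = -58.4730284148 INR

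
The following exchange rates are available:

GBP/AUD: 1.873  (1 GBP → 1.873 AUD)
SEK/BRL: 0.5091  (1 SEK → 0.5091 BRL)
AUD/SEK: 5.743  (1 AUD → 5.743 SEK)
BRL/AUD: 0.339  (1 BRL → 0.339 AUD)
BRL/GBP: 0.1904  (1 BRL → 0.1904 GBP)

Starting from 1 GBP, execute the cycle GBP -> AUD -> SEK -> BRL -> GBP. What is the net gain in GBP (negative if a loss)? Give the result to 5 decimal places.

0.04267

1 GBP × 1.873 = 1.873 AUD
1.873 AUD × 5.743 = 10.756639 SEK
10.756639 SEK × 0.5091 = 5.4762049149 BRL
5.4762049149 BRL × 0.1904 = 1.04266941579696 GBP
Net change: 1.04266941579696 − 1 = 0.04266941579696 GBP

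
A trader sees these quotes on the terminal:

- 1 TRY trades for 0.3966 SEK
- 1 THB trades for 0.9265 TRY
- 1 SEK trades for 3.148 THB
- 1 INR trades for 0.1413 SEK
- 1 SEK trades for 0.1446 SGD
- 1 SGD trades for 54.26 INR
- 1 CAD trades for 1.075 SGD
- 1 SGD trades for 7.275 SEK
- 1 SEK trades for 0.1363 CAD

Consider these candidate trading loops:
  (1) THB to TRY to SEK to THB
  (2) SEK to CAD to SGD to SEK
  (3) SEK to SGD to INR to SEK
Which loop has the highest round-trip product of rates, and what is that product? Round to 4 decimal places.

1.1567

(1) 0.9265 × 0.3966 × 3.148 = 1.15673
(2) 0.1363 × 1.075 × 7.275 = 1.06595
(3) 0.1446 × 54.26 × 0.1413 = 1.10864
Highest is cycle (1) at 1.1567 (>1, arbitrage).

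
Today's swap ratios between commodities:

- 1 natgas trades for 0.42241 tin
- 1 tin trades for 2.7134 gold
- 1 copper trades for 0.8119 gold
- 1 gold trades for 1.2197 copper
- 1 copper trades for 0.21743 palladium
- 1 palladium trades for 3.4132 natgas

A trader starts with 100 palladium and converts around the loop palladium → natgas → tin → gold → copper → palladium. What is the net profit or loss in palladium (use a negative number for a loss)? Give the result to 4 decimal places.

3.7486

100 palladium × 3.4132 = 341.32 natgas
341.32 natgas × 0.42241 = 144.1769812 tin
144.1769812 tin × 2.7134 = 391.20982078808 gold
391.20982078808 gold × 1.2197 = 477.158618415221176 copper
477.158618415221176 copper × 0.21743 = 103.74859840202154029768 palladium
Net change: 103.74859840202154029768 − 100 = 3.74859840202154029768 palladium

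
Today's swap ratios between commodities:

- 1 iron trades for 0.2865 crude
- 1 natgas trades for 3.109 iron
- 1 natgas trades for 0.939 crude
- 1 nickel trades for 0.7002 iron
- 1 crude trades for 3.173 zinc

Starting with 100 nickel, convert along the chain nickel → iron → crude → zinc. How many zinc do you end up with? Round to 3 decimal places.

100 nickel × 0.7002 = 70.02 iron
70.02 iron × 0.2865 = 20.06073 crude
20.06073 crude × 3.173 = 63.65269629 zinc

63.653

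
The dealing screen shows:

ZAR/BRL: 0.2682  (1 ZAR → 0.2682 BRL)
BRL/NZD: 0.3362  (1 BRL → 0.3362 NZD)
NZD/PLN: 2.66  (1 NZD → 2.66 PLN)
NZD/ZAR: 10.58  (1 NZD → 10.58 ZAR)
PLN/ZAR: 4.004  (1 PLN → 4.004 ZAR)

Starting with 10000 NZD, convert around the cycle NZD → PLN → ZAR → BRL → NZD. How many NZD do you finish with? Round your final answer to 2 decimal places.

9603.56

10000 NZD × 2.66 = 26600 PLN
26600 PLN × 4.004 = 106506.4 ZAR
106506.4 ZAR × 0.2682 = 28565.01648 BRL
28565.01648 BRL × 0.3362 = 9603.558540576 NZD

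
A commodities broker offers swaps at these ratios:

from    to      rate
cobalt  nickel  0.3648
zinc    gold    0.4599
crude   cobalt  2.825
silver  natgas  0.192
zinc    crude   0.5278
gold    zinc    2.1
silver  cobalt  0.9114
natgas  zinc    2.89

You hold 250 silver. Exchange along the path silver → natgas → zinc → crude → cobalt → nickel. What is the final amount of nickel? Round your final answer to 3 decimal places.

250 silver × 0.192 = 48 natgas
48 natgas × 2.89 = 138.72 zinc
138.72 zinc × 0.5278 = 73.216416 crude
73.216416 crude × 2.825 = 206.8363752 cobalt
206.8363752 cobalt × 0.3648 = 75.45390967296 nickel

75.454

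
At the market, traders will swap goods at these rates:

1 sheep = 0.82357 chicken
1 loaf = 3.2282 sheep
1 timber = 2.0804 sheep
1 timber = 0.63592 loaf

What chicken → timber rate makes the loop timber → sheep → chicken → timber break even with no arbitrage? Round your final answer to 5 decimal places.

Known legs of the cycle: 2.0804 × 0.82357 = 1.713355028
For no arbitrage the full-cycle product must be 1, so the missing rate is 1 / 1.713355028 ≈ 0.5836502.

0.58365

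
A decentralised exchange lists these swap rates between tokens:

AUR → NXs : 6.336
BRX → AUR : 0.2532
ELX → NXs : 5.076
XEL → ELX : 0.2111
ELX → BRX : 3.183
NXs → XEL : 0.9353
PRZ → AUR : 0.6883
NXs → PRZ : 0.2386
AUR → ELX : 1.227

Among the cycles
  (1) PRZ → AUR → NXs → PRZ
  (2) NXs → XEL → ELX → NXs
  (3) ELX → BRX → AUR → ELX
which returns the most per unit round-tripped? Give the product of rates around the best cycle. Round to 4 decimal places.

1.0406

(1) 0.6883 × 6.336 × 0.2386 = 1.04055
(2) 0.9353 × 0.2111 × 5.076 = 1.00221
(3) 3.183 × 0.2532 × 1.227 = 0.98888
Highest is cycle (1) at 1.0406 (>1, arbitrage).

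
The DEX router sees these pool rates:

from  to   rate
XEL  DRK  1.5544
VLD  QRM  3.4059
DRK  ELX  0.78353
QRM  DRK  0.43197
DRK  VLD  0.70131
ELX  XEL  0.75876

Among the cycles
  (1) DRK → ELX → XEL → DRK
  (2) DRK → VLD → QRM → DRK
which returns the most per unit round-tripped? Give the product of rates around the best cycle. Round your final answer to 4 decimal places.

1.0318

(1) 0.78353 × 0.75876 × 1.5544 = 0.92411
(2) 0.70131 × 3.4059 × 0.43197 = 1.03180
Highest is cycle (2) at 1.0318 (>1, arbitrage).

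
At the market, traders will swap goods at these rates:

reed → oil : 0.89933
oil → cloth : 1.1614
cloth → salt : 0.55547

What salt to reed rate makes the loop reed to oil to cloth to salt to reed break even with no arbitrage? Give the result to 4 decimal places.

1.7236

Known legs of the cycle: 0.89933 × 1.1614 × 0.55547 = 0.58017833988514
For no arbitrage the full-cycle product must be 1, so the missing rate is 1 / 0.58017833988514 ≈ 1.723608.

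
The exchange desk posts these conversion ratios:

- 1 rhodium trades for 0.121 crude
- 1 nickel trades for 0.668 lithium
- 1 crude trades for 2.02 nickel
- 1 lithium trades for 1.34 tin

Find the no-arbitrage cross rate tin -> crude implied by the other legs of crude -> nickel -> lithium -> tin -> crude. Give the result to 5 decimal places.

0.55305

Known legs of the cycle: 2.02 × 0.668 × 1.34 = 1.8081424
For no arbitrage the full-cycle product must be 1, so the missing rate is 1 / 1.8081424 ≈ 0.5530538.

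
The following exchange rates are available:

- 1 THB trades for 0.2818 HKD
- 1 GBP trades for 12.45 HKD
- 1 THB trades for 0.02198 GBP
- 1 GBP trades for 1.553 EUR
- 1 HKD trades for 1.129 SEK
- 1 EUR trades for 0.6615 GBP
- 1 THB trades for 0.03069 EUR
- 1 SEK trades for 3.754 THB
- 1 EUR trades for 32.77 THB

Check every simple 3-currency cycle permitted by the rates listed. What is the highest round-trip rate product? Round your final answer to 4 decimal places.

1.1943

HKD→SEK→THB→HKD: 1.129 × 3.754 × 0.2818 = 1.19434
EUR→THB→GBP→EUR: 32.77 × 0.02198 × 1.553 = 1.11860
Maximum is HKD→SEK→THB→HKD at 1.1943; arbitrage exists.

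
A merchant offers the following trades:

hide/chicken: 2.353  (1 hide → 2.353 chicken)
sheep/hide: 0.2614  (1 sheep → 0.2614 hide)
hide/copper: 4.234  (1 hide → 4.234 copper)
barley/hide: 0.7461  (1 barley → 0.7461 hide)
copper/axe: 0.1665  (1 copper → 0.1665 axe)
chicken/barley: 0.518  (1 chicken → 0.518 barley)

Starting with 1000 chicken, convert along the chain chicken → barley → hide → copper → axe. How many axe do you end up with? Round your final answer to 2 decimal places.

272.45

1000 chicken × 0.518 = 518 barley
518 barley × 0.7461 = 386.4798 hide
386.4798 hide × 4.234 = 1636.3554732 copper
1636.3554732 copper × 0.1665 = 272.4531862878 axe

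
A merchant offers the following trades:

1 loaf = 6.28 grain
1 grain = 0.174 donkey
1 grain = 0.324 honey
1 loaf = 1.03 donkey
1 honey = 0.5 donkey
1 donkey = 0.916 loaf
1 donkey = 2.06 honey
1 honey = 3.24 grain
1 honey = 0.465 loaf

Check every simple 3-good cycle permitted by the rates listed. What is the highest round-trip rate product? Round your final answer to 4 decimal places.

grain→donkey→honey→grain: 0.174 × 2.06 × 3.24 = 1.16135
grain→donkey→loaf→grain: 0.174 × 0.916 × 6.28 = 1.00093
loaf→donkey→honey→loaf: 1.03 × 2.06 × 0.465 = 0.98664
grain→honey→loaf→grain: 0.324 × 0.465 × 6.28 = 0.94614
Maximum is grain→donkey→honey→grain at 1.1613; arbitrage exists.

1.1613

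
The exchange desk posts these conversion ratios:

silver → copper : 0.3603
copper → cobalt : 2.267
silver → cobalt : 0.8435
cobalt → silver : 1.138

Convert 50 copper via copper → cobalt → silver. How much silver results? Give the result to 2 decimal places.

50 copper × 2.267 = 113.35 cobalt
113.35 cobalt × 1.138 = 128.9923 silver

128.99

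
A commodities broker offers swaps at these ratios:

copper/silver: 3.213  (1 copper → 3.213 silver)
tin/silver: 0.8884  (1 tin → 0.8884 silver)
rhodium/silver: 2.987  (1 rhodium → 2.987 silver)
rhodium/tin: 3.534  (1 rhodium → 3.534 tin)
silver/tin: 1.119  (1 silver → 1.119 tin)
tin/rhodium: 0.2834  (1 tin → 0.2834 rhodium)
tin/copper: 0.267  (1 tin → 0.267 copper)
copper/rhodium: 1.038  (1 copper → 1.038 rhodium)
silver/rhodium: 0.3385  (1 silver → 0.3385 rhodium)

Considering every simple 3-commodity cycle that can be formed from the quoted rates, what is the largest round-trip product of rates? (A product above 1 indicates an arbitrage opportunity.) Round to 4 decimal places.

rhodium→tin→silver→rhodium: 3.534 × 0.8884 × 0.3385 = 1.06276
rhodium→tin→copper→rhodium: 3.534 × 0.267 × 1.038 = 0.97943
silver→tin→copper→silver: 1.119 × 0.267 × 3.213 = 0.95996
rhodium→silver→tin→rhodium: 2.987 × 1.119 × 0.2834 = 0.94725
Maximum is rhodium→tin→silver→rhodium at 1.0628; arbitrage exists.

1.0628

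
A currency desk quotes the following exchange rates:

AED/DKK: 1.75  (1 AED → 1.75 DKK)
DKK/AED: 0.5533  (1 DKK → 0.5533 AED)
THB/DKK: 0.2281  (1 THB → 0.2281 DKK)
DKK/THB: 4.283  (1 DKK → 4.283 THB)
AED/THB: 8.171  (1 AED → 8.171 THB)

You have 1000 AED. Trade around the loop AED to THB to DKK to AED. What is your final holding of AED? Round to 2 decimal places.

1000 AED × 8.171 = 8171 THB
8171 THB × 0.2281 = 1863.8051 DKK
1863.8051 DKK × 0.5533 = 1031.24336183 AED

1031.24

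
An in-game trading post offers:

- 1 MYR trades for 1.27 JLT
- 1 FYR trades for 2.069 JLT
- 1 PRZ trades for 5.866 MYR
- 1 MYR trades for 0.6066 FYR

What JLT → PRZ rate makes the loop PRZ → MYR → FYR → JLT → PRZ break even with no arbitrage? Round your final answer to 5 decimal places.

0.13583

Known legs of the cycle: 5.866 × 0.6066 × 2.069 = 7.3621549764
For no arbitrage the full-cycle product must be 1, so the missing rate is 1 / 7.3621549764 ≈ 0.1358298.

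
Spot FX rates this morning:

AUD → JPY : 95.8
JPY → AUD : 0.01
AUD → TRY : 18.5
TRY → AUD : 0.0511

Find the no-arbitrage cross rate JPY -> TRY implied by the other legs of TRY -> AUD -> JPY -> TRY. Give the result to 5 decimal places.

0.20427

Known legs of the cycle: 0.0511 × 95.8 = 4.89538
For no arbitrage the full-cycle product must be 1, so the missing rate is 1 / 4.89538 ≈ 0.2042742.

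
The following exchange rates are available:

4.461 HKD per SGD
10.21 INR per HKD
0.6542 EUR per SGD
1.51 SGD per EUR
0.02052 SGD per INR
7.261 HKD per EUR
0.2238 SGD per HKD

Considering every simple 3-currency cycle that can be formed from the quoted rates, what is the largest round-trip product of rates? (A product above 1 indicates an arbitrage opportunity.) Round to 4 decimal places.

1.0631

EUR→HKD→SGD→EUR: 7.261 × 0.2238 × 0.6542 = 1.06308
INR→SGD→HKD→INR: 0.02052 × 4.461 × 10.21 = 0.93462
Maximum is EUR→HKD→SGD→EUR at 1.0631; arbitrage exists.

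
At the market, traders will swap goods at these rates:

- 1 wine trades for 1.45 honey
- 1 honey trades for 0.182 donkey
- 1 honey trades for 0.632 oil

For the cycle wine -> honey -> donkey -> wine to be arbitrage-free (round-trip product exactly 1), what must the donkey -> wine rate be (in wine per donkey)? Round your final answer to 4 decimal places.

3.7893

Known legs of the cycle: 1.45 × 0.182 = 0.2639
For no arbitrage the full-cycle product must be 1, so the missing rate is 1 / 0.2639 ≈ 3.789314.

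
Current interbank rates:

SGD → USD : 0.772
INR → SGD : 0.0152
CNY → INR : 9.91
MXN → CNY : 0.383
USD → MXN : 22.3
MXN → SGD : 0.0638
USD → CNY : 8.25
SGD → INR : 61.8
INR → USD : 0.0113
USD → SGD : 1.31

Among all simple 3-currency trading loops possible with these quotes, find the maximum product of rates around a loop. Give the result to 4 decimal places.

1.0984

SGD→USD→MXN→SGD: 0.772 × 22.3 × 0.0638 = 1.09836
CNY→INR→USD→CNY: 9.91 × 0.0113 × 8.25 = 0.92386
INR→USD→SGD→INR: 0.0113 × 1.31 × 61.8 = 0.91483
Maximum is SGD→USD→MXN→SGD at 1.0984; arbitrage exists.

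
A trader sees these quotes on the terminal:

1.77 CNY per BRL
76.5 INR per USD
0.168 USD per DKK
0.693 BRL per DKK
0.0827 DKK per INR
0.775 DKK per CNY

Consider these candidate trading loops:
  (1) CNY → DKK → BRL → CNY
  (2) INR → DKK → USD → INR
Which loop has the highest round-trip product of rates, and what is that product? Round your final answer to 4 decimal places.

1.0629

(1) 0.775 × 0.693 × 1.77 = 0.95062
(2) 0.0827 × 0.168 × 76.5 = 1.06286
Highest is cycle (2) at 1.0629 (>1, arbitrage).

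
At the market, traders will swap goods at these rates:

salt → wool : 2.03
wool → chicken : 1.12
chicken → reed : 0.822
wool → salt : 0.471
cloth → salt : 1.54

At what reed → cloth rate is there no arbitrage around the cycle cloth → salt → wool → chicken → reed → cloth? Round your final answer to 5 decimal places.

0.34745

Known legs of the cycle: 1.54 × 2.03 × 1.12 × 0.822 = 2.878104768
For no arbitrage the full-cycle product must be 1, so the missing rate is 1 / 2.878104768 ≈ 0.3474509.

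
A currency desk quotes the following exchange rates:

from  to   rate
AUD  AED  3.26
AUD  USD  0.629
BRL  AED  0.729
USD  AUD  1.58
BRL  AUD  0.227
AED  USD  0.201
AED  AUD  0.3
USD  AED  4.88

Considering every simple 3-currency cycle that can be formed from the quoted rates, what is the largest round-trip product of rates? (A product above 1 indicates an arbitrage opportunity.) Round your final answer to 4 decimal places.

AED→USD→AUD→AED: 0.201 × 1.58 × 3.26 = 1.03531
AED→AUD→USD→AED: 0.3 × 0.629 × 4.88 = 0.92086
Maximum is AED→USD→AUD→AED at 1.0353; arbitrage exists.

1.0353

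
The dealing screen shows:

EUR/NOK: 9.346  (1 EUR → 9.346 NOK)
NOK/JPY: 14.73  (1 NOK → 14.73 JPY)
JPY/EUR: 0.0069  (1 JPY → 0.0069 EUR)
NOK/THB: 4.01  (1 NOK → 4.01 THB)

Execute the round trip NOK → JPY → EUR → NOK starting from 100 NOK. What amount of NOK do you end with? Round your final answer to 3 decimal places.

94.990

100 NOK × 14.73 = 1473 JPY
1473 JPY × 0.0069 = 10.1637 EUR
10.1637 EUR × 9.346 = 94.9899402 NOK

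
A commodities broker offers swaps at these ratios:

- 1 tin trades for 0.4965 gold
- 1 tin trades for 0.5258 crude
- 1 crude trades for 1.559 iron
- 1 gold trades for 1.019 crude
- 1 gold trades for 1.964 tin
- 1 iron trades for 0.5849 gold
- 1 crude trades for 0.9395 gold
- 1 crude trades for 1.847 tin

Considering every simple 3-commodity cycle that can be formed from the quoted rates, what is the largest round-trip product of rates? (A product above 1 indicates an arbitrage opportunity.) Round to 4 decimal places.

0.9702

gold→tin→crude→gold: 1.964 × 0.5258 × 0.9395 = 0.97019
gold→crude→tin→gold: 1.019 × 1.847 × 0.4965 = 0.93446
gold→crude→iron→gold: 1.019 × 1.559 × 0.5849 = 0.92918
Maximum is gold→tin→crude→gold at 0.9702; no arbitrage — every cycle loses value.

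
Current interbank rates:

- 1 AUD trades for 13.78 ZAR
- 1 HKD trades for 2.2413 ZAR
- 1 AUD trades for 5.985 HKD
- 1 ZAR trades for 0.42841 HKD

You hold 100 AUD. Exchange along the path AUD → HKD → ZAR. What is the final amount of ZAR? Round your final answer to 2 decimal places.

1341.42

100 AUD × 5.985 = 598.5 HKD
598.5 HKD × 2.2413 = 1341.41805 ZAR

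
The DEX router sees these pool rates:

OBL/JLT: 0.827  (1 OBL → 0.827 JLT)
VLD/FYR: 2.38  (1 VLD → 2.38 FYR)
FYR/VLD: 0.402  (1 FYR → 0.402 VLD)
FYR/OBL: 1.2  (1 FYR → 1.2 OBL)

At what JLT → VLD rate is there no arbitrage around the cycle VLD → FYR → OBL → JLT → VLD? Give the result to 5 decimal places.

0.42339

Known legs of the cycle: 2.38 × 1.2 × 0.827 = 2.361912
For no arbitrage the full-cycle product must be 1, so the missing rate is 1 / 2.361912 ≈ 0.4233858.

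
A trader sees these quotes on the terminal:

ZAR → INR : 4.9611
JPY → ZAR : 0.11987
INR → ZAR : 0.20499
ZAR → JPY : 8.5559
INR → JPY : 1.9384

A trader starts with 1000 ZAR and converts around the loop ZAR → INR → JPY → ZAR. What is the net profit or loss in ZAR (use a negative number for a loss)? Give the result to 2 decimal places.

1000 ZAR × 4.9611 = 4961.1 INR
4961.1 INR × 1.9384 = 9616.59624 JPY
9616.59624 JPY × 0.11987 = 1152.7413912888 ZAR
Net change: 1152.7413912888 − 1000 = 152.7413912888 ZAR

152.74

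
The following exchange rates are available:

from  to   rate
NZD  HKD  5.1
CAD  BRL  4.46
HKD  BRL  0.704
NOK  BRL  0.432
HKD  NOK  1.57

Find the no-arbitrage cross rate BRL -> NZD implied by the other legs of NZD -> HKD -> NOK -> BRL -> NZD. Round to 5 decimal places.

Known legs of the cycle: 5.1 × 1.57 × 0.432 = 3.459024
For no arbitrage the full-cycle product must be 1, so the missing rate is 1 / 3.459024 ≈ 0.2890989.

0.28910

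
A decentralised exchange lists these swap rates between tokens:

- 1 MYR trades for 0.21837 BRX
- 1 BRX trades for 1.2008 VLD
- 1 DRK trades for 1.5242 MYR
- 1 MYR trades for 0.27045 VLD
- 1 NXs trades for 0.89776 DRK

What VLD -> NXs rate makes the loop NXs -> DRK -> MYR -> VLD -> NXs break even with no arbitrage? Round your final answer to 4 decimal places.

2.7022

Known legs of the cycle: 0.89776 × 1.5242 × 0.27045 = 0.3700745284464
For no arbitrage the full-cycle product must be 1, so the missing rate is 1 / 0.3700745284464 ≈ 2.702158.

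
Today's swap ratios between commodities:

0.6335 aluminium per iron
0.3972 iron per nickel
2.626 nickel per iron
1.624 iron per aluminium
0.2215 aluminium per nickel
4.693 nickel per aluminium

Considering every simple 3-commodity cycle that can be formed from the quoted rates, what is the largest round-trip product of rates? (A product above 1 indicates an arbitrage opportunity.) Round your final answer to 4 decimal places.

1.1809

iron→aluminium→nickel→iron: 0.6335 × 4.693 × 0.3972 = 1.18088
iron→nickel→aluminium→iron: 2.626 × 0.2215 × 1.624 = 0.94461
Maximum is iron→aluminium→nickel→iron at 1.1809; arbitrage exists.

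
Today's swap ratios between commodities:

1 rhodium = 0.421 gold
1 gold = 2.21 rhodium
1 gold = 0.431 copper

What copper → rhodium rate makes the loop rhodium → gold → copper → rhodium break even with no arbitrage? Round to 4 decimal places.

5.5111

Known legs of the cycle: 0.421 × 0.431 = 0.181451
For no arbitrage the full-cycle product must be 1, so the missing rate is 1 / 0.181451 ≈ 5.511130.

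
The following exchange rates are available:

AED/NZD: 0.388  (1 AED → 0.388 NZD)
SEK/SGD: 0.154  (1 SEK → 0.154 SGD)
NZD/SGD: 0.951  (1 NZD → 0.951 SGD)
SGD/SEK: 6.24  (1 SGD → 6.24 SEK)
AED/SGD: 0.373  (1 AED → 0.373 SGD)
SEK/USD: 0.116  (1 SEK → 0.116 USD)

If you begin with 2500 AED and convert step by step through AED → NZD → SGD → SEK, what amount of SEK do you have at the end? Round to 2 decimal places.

5756.21

2500 AED × 0.388 = 970 NZD
970 NZD × 0.951 = 922.47 SGD
922.47 SGD × 6.24 = 5756.2128 SEK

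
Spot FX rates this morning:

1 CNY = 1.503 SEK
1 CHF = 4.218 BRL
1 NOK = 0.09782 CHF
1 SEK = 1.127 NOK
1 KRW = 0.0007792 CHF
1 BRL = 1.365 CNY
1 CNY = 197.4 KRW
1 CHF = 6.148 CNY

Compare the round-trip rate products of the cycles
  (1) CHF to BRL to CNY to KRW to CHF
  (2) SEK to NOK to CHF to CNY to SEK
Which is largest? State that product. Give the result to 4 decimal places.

1.0187

(1) 4.218 × 1.365 × 197.4 × 0.0007792 = 0.88560
(2) 1.127 × 0.09782 × 6.148 × 1.503 = 1.01870
Highest is cycle (2) at 1.0187 (>1, arbitrage).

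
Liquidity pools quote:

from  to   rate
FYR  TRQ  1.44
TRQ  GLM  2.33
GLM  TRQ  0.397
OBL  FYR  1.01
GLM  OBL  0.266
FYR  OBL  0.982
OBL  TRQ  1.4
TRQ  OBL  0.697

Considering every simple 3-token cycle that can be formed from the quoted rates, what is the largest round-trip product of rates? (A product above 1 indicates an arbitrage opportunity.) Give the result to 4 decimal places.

1.0137

OBL→FYR→TRQ→OBL: 1.01 × 1.44 × 0.697 = 1.01372
OBL→TRQ→GLM→OBL: 1.4 × 2.33 × 0.266 = 0.86769
Maximum is OBL→FYR→TRQ→OBL at 1.0137; arbitrage exists.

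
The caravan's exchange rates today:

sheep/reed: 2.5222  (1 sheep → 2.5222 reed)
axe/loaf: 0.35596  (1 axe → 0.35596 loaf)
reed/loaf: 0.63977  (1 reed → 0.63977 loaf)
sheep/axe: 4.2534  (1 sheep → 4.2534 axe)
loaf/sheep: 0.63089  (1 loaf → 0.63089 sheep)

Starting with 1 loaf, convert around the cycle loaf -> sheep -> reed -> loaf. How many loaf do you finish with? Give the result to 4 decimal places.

1.0180

1 loaf × 0.63089 = 0.63089 sheep
0.63089 sheep × 2.5222 = 1.591230758 reed
1.591230758 reed × 0.63977 = 1.01802170204566 loaf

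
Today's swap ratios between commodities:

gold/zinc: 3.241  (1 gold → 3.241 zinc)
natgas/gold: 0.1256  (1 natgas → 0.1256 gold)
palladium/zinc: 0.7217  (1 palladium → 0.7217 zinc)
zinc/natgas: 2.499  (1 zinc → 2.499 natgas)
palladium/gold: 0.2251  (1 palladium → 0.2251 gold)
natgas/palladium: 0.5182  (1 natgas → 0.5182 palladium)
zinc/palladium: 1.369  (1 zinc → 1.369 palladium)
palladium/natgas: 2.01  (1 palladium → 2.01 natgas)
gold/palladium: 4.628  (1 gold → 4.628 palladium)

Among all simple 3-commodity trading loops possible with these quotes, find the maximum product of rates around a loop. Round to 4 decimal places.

gold→palladium→natgas→gold: 4.628 × 2.01 × 0.1256 = 1.16837
gold→zinc→natgas→gold: 3.241 × 2.499 × 0.1256 = 1.01727
gold→zinc→palladium→gold: 3.241 × 1.369 × 0.2251 = 0.99875
palladium→zinc→natgas→palladium: 0.7217 × 2.499 × 0.5182 = 0.93459
Maximum is gold→palladium→natgas→gold at 1.1684; arbitrage exists.

1.1684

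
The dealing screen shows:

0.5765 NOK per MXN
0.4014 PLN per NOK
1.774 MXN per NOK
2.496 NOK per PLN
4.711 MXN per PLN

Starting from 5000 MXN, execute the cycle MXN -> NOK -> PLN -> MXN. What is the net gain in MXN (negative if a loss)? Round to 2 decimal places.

450.79

5000 MXN × 0.5765 = 2882.5 NOK
2882.5 NOK × 0.4014 = 1157.0355 PLN
1157.0355 PLN × 4.711 = 5450.7942405 MXN
Net change: 5450.7942405 − 5000 = 450.7942405 MXN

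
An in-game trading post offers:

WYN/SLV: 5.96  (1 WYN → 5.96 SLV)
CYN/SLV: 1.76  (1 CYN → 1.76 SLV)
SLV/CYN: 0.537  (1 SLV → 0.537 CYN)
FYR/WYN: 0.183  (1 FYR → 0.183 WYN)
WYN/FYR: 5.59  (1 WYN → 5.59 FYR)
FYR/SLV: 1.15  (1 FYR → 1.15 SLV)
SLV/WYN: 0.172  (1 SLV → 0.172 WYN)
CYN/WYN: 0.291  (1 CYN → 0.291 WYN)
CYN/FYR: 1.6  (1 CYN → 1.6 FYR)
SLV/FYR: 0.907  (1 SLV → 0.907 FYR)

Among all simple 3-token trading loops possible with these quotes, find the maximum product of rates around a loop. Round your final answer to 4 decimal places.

1.1057

FYR→SLV→WYN→FYR: 1.15 × 0.172 × 5.59 = 1.10570
FYR→WYN→SLV→FYR: 0.183 × 5.96 × 0.907 = 0.98925
CYN→FYR→SLV→CYN: 1.6 × 1.15 × 0.537 = 0.98808
CYN→WYN→SLV→CYN: 0.291 × 5.96 × 0.537 = 0.93135
Maximum is FYR→SLV→WYN→FYR at 1.1057; arbitrage exists.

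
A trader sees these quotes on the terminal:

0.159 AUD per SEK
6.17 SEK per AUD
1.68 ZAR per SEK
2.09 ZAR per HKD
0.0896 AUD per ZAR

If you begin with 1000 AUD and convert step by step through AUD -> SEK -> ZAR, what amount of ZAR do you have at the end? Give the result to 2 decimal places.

1000 AUD × 6.17 = 6170 SEK
6170 SEK × 1.68 = 10365.6 ZAR

10365.60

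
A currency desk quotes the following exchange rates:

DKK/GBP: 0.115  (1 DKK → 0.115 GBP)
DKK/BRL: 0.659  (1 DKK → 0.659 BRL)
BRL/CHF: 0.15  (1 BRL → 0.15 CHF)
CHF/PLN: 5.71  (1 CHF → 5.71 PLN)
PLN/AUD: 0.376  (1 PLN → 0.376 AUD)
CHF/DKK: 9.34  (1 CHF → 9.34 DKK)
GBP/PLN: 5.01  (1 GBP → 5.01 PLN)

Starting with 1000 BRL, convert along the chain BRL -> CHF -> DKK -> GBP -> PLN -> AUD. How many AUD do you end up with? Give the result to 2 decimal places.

1000 BRL × 0.15 = 150 CHF
150 CHF × 9.34 = 1401 DKK
1401 DKK × 0.115 = 161.115 GBP
161.115 GBP × 5.01 = 807.18615 PLN
807.18615 PLN × 0.376 = 303.5019924 AUD

303.50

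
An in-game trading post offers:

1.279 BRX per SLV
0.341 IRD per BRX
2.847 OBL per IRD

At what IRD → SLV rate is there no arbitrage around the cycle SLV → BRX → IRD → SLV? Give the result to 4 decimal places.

Known legs of the cycle: 1.279 × 0.341 = 0.436139
For no arbitrage the full-cycle product must be 1, so the missing rate is 1 / 0.436139 ≈ 2.292847.

2.2928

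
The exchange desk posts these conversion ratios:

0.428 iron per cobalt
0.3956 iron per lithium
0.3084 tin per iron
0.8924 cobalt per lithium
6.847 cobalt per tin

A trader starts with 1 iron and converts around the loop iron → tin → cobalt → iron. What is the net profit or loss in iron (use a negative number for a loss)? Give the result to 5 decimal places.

-0.09623

1 iron × 0.3084 = 0.3084 tin
0.3084 tin × 6.847 = 2.1116148 cobalt
2.1116148 cobalt × 0.428 = 0.9037711344 iron
Net change: 0.9037711344 − 1 = -0.0962288656 iron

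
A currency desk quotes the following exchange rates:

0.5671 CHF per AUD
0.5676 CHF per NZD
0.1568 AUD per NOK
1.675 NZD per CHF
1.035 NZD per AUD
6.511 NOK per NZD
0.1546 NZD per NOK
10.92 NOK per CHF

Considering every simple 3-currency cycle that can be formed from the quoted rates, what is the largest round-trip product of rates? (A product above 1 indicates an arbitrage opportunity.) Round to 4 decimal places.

NOK→AUD→NZD→NOK: 0.1568 × 1.035 × 6.511 = 1.05666
NOK→AUD→CHF→NOK: 0.1568 × 0.5671 × 10.92 = 0.97102
NOK→NZD→CHF→NOK: 0.1546 × 0.5676 × 10.92 = 0.95824
Maximum is NOK→AUD→NZD→NOK at 1.0567; arbitrage exists.

1.0567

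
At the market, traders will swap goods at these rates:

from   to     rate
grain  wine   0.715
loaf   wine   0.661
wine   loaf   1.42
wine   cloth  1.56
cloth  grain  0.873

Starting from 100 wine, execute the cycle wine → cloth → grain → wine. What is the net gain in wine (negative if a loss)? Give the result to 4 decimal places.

100 wine × 1.56 = 156 cloth
156 cloth × 0.873 = 136.188 grain
136.188 grain × 0.715 = 97.37442 wine
Net change: 97.37442 − 100 = -2.62558 wine

-2.6256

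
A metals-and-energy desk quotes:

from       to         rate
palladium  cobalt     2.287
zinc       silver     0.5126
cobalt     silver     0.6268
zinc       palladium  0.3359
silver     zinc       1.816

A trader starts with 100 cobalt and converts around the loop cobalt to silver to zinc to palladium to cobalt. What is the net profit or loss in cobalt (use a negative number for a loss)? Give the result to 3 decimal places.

-12.558

100 cobalt × 0.6268 = 62.68 silver
62.68 silver × 1.816 = 113.82688 zinc
113.82688 zinc × 0.3359 = 38.234448992 palladium
38.234448992 palladium × 2.287 = 87.442184844704 cobalt
Net change: 87.442184844704 − 100 = -12.557815155296 cobalt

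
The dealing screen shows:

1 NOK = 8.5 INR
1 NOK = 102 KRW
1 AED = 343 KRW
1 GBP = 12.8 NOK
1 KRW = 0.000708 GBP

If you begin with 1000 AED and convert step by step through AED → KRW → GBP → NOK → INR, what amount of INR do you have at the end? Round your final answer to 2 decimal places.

26421.43

1000 AED × 343 = 343000 KRW
343000 KRW × 0.000708 = 242.844 GBP
242.844 GBP × 12.8 = 3108.4032 NOK
3108.4032 NOK × 8.5 = 26421.4272 INR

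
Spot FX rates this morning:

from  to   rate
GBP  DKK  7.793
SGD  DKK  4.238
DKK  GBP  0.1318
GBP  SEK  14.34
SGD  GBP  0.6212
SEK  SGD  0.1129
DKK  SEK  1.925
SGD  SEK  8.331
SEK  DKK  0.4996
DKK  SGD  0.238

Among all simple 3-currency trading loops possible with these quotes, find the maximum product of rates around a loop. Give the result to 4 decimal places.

DKK→SGD→GBP→DKK: 0.238 × 0.6212 × 7.793 = 1.15216
SGD→GBP→SEK→SGD: 0.6212 × 14.34 × 0.1129 = 1.00571
DKK→SGD→SEK→DKK: 0.238 × 8.331 × 0.4996 = 0.99060
DKK→GBP→SEK→DKK: 0.1318 × 14.34 × 0.4996 = 0.94425
DKK→SEK→SGD→DKK: 1.925 × 0.1129 × 4.238 = 0.92106
Maximum is DKK→SGD→GBP→DKK at 1.1522; arbitrage exists.

1.1522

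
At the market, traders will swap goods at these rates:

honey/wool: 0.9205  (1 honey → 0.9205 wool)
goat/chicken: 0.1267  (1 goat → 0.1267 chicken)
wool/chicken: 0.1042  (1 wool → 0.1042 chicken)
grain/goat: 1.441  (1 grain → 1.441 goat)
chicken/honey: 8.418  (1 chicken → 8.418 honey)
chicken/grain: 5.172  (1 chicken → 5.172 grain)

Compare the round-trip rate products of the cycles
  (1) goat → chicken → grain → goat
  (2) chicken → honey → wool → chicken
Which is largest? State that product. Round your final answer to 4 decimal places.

(1) 0.1267 × 5.172 × 1.441 = 0.94428
(2) 8.418 × 0.9205 × 0.1042 = 0.80742
Highest is cycle (1) at 0.9443 (≤1, no arbitrage).

0.9443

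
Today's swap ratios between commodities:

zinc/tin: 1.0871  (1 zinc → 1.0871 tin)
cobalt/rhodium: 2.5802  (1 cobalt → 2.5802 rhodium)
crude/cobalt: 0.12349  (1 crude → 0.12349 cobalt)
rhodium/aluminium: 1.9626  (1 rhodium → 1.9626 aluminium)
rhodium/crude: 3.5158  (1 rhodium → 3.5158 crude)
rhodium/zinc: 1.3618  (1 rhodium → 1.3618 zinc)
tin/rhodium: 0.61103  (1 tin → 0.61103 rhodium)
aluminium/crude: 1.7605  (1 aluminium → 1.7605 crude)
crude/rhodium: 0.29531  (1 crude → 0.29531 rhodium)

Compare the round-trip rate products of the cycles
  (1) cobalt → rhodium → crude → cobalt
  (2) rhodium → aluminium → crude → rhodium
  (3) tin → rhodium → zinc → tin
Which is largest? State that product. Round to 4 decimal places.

1.1202

(1) 2.5802 × 3.5158 × 0.12349 = 1.12024
(2) 1.9626 × 1.7605 × 0.29531 = 1.02034
(3) 0.61103 × 1.3618 × 1.0871 = 0.90458
Highest is cycle (1) at 1.1202 (>1, arbitrage).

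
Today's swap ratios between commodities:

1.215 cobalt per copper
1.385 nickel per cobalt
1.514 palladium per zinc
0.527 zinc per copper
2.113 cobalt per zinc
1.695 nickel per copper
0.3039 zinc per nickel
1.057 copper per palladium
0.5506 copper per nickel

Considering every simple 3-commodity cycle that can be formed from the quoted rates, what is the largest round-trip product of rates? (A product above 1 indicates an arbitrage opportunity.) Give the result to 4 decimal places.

nickel→copper→cobalt→nickel: 0.5506 × 1.215 × 1.385 = 0.92654
nickel→zinc→cobalt→nickel: 0.3039 × 2.113 × 1.385 = 0.88936
palladium→copper→zinc→palladium: 1.057 × 0.527 × 1.514 = 0.84336
Maximum is nickel→copper→cobalt→nickel at 0.9265; no arbitrage — every cycle loses value.

0.9265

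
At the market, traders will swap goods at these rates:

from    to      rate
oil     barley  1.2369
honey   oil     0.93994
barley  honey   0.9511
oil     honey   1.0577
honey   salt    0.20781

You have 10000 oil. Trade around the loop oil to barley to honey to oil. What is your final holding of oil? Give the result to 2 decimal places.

11057.60

10000 oil × 1.2369 = 12369 barley
12369 barley × 0.9511 = 11764.1559 honey
11764.1559 honey × 0.93994 = 11057.600696646 oil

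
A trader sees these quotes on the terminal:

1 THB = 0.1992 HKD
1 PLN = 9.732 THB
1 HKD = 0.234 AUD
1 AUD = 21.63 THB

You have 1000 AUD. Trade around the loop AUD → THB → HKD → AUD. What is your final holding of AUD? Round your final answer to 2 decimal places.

1000 AUD × 21.63 = 21630 THB
21630 THB × 0.1992 = 4308.696 HKD
4308.696 HKD × 0.234 = 1008.234864 AUD

1008.23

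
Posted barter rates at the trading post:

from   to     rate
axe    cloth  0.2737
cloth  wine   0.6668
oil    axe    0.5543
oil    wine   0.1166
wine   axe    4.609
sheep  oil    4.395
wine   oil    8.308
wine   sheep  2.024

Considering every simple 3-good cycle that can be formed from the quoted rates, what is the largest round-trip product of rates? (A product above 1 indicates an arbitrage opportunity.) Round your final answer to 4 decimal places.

1.0372

oil→wine→sheep→oil: 0.1166 × 2.024 × 4.395 = 1.03721
axe→cloth→wine→axe: 0.2737 × 0.6668 × 4.609 = 0.84116
Maximum is oil→wine→sheep→oil at 1.0372; arbitrage exists.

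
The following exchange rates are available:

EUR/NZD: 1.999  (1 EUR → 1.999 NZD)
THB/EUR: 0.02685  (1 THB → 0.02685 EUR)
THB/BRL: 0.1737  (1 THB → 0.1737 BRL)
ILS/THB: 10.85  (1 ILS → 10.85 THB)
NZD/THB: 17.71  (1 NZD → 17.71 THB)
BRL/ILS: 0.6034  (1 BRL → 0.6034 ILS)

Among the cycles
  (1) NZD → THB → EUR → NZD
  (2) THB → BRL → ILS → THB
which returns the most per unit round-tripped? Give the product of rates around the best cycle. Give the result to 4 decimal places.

(1) 17.71 × 0.02685 × 1.999 = 0.95055
(2) 0.1737 × 0.6034 × 10.85 = 1.13719
Highest is cycle (2) at 1.1372 (>1, arbitrage).

1.1372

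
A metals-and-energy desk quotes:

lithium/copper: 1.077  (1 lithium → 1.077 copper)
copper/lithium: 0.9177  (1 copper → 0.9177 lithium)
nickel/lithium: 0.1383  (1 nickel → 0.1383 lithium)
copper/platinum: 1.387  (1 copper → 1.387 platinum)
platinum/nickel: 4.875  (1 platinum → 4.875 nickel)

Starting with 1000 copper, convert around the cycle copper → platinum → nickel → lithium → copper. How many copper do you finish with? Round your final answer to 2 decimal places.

1007.14

1000 copper × 1.387 = 1387 platinum
1387 platinum × 4.875 = 6761.625 nickel
6761.625 nickel × 0.1383 = 935.1327375 lithium
935.1327375 lithium × 1.077 = 1007.1379582875 copper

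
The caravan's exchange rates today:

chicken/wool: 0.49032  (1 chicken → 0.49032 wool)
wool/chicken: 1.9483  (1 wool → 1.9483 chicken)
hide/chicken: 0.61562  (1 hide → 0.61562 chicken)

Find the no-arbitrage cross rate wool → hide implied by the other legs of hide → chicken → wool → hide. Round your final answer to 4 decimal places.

3.3129

Known legs of the cycle: 0.61562 × 0.49032 = 0.3018507984
For no arbitrage the full-cycle product must be 1, so the missing rate is 1 / 0.3018507984 ≈ 3.312895.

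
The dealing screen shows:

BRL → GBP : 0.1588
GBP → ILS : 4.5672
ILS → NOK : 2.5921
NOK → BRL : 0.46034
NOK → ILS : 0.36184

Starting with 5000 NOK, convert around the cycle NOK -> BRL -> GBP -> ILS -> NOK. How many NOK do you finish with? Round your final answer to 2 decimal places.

4327.14

5000 NOK × 0.46034 = 2301.7 BRL
2301.7 BRL × 0.1588 = 365.50996 GBP
365.50996 GBP × 4.5672 = 1669.357089312 ILS
1669.357089312 ILS × 2.5921 = 4327.1405112056352 NOK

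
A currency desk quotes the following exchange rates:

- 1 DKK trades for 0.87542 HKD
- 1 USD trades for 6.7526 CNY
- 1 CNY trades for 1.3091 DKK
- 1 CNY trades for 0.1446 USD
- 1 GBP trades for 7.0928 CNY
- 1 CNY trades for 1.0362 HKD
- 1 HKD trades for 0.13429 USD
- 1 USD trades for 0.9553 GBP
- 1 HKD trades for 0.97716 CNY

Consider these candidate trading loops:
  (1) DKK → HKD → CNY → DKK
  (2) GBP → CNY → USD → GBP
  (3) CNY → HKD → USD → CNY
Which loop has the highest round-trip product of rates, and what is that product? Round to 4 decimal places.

1.1198

(1) 0.87542 × 0.97716 × 1.3091 = 1.11984
(2) 7.0928 × 0.1446 × 0.9553 = 0.97977
(3) 1.0362 × 0.13429 × 6.7526 = 0.93963
Highest is cycle (1) at 1.1198 (>1, arbitrage).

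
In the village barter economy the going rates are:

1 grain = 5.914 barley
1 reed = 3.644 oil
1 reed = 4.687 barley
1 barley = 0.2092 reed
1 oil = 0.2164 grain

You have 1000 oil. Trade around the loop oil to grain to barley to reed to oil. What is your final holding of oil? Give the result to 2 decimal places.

1000 oil × 0.2164 = 216.4 grain
216.4 grain × 5.914 = 1279.7896 barley
1279.7896 barley × 0.2092 = 267.73198432 reed
267.73198432 reed × 3.644 = 975.61535086208 oil

975.62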